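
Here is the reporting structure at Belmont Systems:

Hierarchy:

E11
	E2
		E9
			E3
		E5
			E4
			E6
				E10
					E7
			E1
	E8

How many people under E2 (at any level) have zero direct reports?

The people in E2's organization with no one reporting to them are E1, E7, E4, E3. That is 4.

4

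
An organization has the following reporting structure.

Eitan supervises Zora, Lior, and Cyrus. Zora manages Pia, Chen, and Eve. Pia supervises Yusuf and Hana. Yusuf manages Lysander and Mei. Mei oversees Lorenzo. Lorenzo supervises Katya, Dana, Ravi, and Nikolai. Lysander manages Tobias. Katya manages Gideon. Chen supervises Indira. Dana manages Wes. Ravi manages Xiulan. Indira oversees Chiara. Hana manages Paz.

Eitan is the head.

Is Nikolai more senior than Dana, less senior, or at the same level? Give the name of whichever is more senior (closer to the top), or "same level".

Both Nikolai and Dana are 6 levels below Eitan.

same level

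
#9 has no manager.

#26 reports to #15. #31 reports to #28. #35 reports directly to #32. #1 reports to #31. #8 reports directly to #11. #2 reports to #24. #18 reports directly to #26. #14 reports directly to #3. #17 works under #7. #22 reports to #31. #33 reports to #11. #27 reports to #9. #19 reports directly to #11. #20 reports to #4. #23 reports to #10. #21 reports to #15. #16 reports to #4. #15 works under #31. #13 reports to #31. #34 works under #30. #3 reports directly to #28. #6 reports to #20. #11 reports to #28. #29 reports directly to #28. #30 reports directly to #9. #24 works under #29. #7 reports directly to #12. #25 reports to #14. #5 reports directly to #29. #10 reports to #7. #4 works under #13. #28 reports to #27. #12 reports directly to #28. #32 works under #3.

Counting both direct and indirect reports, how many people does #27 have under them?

#27 directly manages #28. Under #28: #3, #32, #35, #14, #25, #11, #33, #19, #8, #12, #7, #10, #23, #17, #29, #5, #24, #2, #31, #1, #13, #4, #16, #20, #6, #15, #21, #26, #18, #22 (30). That's 31 in total.

31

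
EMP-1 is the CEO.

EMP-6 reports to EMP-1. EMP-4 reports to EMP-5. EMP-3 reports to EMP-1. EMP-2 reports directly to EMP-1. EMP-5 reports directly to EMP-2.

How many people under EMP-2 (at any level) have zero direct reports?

The only person in EMP-2's organization with no one reporting to them is EMP-4. That is 1.

1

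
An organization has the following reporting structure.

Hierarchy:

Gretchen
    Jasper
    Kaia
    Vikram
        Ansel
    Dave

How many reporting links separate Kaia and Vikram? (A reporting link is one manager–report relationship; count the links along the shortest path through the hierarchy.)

2

Kaia is 1 level below Gretchen, and Vikram is 1 level below Gretchen (their lowest common manager). The shortest path runs up from Kaia to Gretchen and back down to Vikram: 1 + 1 = 2 links.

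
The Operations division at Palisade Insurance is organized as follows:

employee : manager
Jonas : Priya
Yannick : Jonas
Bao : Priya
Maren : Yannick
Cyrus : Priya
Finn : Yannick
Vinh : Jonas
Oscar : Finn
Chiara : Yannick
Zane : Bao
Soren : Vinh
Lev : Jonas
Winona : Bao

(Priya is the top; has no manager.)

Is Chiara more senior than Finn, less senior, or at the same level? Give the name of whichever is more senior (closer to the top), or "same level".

same level

Both Chiara and Finn are 3 levels below Priya.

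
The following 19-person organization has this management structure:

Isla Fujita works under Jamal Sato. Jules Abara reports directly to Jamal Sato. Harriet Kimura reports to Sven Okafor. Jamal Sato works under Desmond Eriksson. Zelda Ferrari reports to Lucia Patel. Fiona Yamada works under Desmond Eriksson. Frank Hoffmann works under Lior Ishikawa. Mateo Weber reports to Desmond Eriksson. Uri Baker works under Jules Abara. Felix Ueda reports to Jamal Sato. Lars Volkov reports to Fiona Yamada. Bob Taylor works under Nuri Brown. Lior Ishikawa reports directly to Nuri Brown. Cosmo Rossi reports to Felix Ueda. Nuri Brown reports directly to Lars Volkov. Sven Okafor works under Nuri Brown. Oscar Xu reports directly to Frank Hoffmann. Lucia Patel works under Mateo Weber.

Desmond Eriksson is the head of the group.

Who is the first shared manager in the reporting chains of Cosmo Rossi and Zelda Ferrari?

Cosmo Rossi's chain of managers is Felix Ueda, Jamal Sato, Desmond Eriksson. Zelda Ferrari's chain of managers is Lucia Patel, Mateo Weber, Desmond Eriksson. The first manager that appears in both chains is Desmond Eriksson.

Desmond Eriksson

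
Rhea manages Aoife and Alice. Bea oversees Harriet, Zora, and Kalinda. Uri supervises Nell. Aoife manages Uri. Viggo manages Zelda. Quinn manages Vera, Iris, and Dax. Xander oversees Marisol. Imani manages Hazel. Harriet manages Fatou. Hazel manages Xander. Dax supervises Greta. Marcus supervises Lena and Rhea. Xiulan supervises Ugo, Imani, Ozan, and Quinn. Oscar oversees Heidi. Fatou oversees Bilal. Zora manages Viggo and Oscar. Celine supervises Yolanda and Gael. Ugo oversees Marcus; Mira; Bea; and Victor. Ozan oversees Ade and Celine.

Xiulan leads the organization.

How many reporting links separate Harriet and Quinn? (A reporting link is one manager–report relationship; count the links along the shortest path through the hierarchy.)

Harriet is 3 levels below Xiulan, and Quinn is 1 level below Xiulan (their lowest common manager). The shortest path runs up from Harriet to Xiulan and back down to Quinn: 3 + 1 = 4 links.

4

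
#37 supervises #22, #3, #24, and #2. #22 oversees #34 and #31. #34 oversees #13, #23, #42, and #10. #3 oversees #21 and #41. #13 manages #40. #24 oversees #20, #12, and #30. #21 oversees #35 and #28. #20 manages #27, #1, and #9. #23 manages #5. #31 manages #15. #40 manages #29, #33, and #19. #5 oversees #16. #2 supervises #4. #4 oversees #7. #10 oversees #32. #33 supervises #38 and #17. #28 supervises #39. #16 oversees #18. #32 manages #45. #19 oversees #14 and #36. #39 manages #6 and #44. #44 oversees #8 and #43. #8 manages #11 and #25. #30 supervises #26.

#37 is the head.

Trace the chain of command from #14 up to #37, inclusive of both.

#14 reports to #19. #19 reports to #40. #40 reports to #13. #13 reports to #34. #34 reports to #22. #22 reports to #37. #37 is at the top.

#14 -> #19 -> #40 -> #13 -> #34 -> #22 -> #37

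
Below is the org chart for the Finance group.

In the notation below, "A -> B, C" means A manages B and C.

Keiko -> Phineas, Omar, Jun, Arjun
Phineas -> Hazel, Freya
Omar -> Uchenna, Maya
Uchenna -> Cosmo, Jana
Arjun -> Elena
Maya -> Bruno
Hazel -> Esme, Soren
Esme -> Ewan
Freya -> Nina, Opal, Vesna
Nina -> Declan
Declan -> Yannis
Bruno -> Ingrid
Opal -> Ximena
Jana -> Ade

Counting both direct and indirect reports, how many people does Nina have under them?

2

Nina directly manages Declan. Under Declan: Yannis (1). That's 2 in total.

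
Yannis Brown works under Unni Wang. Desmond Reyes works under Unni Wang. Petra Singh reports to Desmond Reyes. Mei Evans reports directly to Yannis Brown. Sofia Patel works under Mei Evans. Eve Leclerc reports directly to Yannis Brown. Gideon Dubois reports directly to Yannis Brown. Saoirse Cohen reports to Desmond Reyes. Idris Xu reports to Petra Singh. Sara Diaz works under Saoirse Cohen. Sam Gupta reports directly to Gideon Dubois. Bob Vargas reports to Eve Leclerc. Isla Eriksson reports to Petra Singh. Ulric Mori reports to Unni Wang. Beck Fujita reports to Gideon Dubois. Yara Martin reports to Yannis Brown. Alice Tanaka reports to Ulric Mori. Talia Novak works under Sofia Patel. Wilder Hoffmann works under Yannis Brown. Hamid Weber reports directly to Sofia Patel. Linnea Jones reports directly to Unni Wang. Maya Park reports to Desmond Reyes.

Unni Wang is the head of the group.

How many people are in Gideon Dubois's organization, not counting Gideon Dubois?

2

Gideon Dubois directly manages Sam Gupta, Beck Fujita. Sam Gupta has no reports. Beck Fujita has no reports. So Gideon Dubois's organization is 2 direct reports plus everyone under them: 1 + 1 = 2.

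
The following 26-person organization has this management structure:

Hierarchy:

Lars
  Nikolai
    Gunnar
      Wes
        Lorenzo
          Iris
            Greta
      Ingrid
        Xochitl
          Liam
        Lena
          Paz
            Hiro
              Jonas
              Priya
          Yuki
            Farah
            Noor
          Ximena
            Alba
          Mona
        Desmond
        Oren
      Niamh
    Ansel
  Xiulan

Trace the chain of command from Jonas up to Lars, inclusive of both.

Jonas reports to Hiro. Hiro reports to Paz. Paz reports to Lena. Lena reports to Ingrid. Ingrid reports to Gunnar. Gunnar reports to Nikolai. Nikolai reports to Lars. Lars is at the top.

Jonas -> Hiro -> Paz -> Lena -> Ingrid -> Gunnar -> Nikolai -> Lars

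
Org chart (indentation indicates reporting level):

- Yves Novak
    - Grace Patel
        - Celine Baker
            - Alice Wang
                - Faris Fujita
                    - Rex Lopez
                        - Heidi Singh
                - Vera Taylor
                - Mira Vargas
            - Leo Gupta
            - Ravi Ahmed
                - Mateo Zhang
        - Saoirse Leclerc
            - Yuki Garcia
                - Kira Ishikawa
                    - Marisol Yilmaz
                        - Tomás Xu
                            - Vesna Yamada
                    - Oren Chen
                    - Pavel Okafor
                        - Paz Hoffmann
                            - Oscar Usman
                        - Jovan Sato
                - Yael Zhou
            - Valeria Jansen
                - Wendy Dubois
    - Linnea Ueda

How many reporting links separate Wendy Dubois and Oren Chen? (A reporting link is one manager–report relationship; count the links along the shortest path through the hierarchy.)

Wendy Dubois is 2 levels below Saoirse Leclerc, and Oren Chen is 3 levels below Saoirse Leclerc (their lowest common manager). The shortest path runs up from Wendy Dubois to Saoirse Leclerc and back down to Oren Chen: 2 + 3 = 5 links.

5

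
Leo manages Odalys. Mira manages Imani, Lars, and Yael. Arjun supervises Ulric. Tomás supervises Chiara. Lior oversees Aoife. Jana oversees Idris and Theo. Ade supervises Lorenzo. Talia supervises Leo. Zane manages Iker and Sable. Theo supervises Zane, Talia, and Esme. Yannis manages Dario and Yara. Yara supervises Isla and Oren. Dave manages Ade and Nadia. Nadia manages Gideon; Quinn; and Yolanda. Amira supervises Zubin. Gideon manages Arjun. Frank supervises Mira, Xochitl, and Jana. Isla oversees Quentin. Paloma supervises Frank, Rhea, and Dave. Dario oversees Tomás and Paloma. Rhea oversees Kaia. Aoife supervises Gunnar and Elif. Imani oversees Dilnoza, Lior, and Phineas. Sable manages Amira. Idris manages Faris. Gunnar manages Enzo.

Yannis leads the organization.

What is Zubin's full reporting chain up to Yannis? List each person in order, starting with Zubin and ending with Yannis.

Zubin -> Amira -> Sable -> Zane -> Theo -> Jana -> Frank -> Paloma -> Dario -> Yannis

Zubin reports to Amira. Amira reports to Sable. Sable reports to Zane. Zane reports to Theo. Theo reports to Jana. Jana reports to Frank. Frank reports to Paloma. Paloma reports to Dario. Dario reports to Yannis. Yannis is at the top.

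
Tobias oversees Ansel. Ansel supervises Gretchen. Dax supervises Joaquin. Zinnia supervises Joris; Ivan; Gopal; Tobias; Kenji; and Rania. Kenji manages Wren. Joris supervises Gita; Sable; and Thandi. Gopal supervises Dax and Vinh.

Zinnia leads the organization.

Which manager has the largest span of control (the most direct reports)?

Direct-report counts: Zinnia has 6; Kenji has 1; Tobias has 1; Ansel has 1; Gopal has 2; Dax has 1; Joris has 3. The largest is 6, held by Zinnia.

Zinnia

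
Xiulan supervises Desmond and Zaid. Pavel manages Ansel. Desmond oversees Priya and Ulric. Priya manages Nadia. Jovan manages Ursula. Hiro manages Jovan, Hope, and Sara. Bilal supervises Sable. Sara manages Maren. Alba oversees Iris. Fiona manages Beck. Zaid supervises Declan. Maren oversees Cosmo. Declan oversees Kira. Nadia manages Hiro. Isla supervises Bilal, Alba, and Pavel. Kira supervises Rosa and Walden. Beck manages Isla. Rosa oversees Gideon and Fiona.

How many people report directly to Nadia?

1

Nadia directly manages Hiro. That is 1 direct report.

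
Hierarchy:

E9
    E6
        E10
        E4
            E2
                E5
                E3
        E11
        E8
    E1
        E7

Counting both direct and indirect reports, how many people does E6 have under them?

7

E6 directly manages E10, E4, E11, E8. E10 has no reports. Under E4: E2, E3, E5 (3). E11 has no reports. E8 has no reports. So E6's organization is 4 direct reports plus everyone under them: 1 + 4 + 1 + 1 = 7.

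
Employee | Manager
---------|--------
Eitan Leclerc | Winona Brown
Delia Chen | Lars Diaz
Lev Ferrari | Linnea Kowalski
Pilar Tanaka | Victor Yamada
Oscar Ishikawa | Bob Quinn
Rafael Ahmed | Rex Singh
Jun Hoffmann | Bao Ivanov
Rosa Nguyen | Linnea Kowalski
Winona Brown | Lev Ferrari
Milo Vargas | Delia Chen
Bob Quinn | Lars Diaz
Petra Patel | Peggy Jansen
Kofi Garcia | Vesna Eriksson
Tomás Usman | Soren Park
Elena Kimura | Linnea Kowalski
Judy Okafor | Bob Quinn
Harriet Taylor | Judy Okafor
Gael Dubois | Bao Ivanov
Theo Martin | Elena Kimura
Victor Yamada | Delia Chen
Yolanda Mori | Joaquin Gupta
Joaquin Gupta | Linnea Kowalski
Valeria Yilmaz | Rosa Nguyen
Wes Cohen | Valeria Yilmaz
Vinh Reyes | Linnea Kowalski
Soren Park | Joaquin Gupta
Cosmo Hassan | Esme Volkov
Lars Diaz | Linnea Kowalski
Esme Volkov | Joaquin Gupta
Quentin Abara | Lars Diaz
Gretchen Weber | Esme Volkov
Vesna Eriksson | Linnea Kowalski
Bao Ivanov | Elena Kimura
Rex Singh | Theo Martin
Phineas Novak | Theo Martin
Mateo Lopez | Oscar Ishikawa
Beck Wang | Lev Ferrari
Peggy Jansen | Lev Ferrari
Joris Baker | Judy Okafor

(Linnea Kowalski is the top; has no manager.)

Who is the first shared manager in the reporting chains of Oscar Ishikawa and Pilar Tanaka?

Oscar Ishikawa's chain of managers is Bob Quinn, Lars Diaz, Linnea Kowalski. Pilar Tanaka's chain of managers is Victor Yamada, Delia Chen, Lars Diaz, Linnea Kowalski. The first manager that appears in both chains is Lars Diaz.

Lars Diaz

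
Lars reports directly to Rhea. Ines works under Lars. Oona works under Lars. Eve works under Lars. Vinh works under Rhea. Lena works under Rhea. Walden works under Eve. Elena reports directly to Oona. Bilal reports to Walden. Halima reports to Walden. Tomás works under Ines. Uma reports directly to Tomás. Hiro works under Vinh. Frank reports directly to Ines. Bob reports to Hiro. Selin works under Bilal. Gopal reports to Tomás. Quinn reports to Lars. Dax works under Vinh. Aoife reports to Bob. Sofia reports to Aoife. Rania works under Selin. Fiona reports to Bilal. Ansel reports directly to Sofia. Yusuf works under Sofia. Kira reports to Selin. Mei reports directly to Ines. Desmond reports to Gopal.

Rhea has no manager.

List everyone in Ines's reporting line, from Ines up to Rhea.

Ines reports to Lars. Lars reports to Rhea. Rhea is at the top.

Ines -> Lars -> Rhea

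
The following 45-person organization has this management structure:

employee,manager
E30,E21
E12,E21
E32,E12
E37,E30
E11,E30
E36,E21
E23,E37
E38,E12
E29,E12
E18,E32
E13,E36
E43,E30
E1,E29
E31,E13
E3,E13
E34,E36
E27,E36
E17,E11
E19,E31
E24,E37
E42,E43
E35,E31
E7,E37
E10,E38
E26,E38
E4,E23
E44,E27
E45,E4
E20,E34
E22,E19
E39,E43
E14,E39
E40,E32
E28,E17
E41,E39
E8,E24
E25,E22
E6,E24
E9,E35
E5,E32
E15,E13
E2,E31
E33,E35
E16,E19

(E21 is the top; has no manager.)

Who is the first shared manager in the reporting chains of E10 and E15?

E10's chain of managers is E38, E12, E21. E15's chain of managers is E13, E36, E21. The first manager that appears in both chains is E21.

E21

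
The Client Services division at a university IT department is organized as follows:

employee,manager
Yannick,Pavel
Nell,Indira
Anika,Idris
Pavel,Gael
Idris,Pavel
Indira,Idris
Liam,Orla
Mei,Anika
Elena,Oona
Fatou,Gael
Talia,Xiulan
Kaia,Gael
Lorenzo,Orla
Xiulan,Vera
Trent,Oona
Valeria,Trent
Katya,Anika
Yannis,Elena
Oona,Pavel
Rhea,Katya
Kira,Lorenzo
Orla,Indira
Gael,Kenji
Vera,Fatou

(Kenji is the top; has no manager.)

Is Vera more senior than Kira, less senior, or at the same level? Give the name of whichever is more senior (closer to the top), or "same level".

Vera

Vera is 3 levels below Kenji; Kira is 7. Vera is higher.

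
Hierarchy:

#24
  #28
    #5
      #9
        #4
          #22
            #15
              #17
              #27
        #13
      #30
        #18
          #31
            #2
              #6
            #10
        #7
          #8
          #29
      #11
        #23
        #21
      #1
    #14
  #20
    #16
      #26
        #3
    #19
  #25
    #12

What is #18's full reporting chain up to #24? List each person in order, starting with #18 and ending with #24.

#18 -> #30 -> #5 -> #28 -> #24

#18 reports to #30. #30 reports to #5. #5 reports to #28. #28 reports to #24. #24 is at the top.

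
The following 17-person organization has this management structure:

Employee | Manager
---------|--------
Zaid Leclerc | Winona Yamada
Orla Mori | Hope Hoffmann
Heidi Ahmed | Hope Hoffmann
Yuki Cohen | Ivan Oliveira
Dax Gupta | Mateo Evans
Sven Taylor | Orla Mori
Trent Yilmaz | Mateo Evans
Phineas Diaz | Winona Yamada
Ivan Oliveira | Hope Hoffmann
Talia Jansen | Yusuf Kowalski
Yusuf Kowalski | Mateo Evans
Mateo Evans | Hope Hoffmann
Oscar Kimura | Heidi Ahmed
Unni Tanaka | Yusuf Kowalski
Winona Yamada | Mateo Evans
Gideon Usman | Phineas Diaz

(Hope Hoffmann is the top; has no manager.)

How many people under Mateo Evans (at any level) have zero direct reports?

6

The people in Mateo Evans's organization with no one reporting to them are Trent Yilmaz, Talia Jansen, Unni Tanaka, Gideon Usman, Zaid Leclerc, Dax Gupta. That is 6.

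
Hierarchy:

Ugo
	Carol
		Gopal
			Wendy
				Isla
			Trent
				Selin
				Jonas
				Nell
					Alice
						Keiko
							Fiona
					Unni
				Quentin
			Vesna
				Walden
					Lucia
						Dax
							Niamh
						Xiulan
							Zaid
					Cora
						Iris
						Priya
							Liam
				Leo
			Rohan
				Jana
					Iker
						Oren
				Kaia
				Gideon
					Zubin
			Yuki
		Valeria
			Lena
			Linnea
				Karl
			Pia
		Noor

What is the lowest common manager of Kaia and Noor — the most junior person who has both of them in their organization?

Kaia's chain of managers is Rohan, Gopal, Carol, Ugo. Noor's chain of managers is Carol, Ugo. The first manager that appears in both chains is Carol.

Carol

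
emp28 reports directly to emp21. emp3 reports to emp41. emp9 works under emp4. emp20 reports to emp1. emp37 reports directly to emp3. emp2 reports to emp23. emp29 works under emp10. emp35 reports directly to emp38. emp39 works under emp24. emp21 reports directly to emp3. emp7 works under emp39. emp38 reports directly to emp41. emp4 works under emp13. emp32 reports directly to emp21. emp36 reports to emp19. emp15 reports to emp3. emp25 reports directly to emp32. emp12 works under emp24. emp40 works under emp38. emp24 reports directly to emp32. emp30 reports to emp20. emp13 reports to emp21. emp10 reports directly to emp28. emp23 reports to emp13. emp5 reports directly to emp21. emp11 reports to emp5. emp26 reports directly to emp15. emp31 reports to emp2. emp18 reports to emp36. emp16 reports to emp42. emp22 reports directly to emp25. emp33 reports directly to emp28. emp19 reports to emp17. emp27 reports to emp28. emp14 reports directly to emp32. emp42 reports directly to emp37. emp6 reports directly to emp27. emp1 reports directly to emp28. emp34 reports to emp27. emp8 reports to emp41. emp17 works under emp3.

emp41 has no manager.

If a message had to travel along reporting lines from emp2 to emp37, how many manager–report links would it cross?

emp2 is 4 levels below emp3, and emp37 is 1 level below emp3 (their lowest common manager). The shortest path runs up from emp2 to emp3 and back down to emp37: 4 + 1 = 5 links.

5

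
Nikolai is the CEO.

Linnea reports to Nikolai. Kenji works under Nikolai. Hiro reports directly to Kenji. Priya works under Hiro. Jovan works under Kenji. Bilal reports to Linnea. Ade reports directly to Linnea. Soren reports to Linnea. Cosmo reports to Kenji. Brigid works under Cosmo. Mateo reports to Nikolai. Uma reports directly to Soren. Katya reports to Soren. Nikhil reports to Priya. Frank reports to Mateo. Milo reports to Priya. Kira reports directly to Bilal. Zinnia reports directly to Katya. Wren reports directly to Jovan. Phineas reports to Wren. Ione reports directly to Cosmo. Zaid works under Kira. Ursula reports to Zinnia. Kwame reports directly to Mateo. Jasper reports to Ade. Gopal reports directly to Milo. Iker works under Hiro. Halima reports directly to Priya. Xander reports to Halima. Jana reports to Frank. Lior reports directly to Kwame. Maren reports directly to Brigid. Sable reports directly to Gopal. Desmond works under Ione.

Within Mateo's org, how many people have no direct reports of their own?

2

The people in Mateo's organization with no one reporting to them are Lior, Jana. That is 2.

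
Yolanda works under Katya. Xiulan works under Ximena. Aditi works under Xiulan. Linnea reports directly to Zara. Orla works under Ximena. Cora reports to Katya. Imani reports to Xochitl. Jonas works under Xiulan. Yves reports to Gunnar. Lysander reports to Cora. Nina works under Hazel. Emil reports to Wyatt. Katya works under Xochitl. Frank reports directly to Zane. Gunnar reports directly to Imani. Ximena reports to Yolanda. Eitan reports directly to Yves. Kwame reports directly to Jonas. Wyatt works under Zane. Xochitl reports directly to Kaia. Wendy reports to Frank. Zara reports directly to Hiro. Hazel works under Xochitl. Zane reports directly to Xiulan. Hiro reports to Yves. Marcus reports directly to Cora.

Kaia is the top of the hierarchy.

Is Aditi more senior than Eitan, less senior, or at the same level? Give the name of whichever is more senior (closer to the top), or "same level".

Eitan

Aditi is 6 levels below Kaia; Eitan is 5. Eitan is higher.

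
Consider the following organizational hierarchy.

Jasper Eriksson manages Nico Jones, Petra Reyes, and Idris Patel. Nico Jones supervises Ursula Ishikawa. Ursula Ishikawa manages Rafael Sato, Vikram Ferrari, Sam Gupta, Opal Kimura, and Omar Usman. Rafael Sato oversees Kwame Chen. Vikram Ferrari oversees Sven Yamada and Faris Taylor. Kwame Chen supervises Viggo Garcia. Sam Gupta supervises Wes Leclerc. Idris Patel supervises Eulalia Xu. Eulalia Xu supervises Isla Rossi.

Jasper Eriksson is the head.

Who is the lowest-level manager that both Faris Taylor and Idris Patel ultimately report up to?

Jasper Eriksson

Faris Taylor's chain of managers is Vikram Ferrari, Ursula Ishikawa, Nico Jones, Jasper Eriksson. Idris Patel's chain of managers is Jasper Eriksson. The first manager that appears in both chains is Jasper Eriksson.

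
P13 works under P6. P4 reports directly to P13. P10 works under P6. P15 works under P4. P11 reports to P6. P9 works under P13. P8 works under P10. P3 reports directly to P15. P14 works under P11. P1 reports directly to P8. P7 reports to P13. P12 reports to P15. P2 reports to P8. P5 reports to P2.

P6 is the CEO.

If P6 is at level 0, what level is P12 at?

4

Chain from P12 up to P6: P12 → P15 → P4 → P13 → P6. That is 4 steps up, so P12 is 4 levels below P6.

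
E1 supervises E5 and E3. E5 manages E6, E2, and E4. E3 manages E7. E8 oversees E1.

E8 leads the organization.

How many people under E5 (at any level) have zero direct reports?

3

The people in E5's organization with no one reporting to them are E4, E2, E6. That is 3.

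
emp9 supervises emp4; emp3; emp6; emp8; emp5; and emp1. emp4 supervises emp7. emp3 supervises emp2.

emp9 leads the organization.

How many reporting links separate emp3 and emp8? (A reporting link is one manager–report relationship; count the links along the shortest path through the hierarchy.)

emp3 is 1 level below emp9, and emp8 is 1 level below emp9 (their lowest common manager). The shortest path runs up from emp3 to emp9 and back down to emp8: 1 + 1 = 2 links.

2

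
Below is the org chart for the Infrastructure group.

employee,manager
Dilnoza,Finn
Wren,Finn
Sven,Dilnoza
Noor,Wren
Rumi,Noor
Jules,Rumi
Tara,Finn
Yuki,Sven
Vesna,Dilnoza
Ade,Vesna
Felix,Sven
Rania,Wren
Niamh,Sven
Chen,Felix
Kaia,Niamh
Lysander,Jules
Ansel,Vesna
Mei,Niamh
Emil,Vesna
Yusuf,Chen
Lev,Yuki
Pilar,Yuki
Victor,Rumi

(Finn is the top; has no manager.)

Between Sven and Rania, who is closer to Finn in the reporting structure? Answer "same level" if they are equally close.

same level

Both Sven and Rania are 2 levels below Finn.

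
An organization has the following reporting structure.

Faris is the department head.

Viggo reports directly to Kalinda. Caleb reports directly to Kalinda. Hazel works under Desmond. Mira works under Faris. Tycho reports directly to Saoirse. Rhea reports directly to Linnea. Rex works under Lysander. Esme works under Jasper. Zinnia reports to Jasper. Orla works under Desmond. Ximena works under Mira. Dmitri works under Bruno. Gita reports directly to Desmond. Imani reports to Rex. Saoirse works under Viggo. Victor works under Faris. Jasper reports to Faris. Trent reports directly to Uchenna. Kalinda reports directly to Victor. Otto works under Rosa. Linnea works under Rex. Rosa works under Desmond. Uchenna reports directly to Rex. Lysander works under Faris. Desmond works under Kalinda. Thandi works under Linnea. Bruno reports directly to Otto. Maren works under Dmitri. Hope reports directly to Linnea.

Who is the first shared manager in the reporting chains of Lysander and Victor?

Faris

Lysander's chain of managers is Faris. Victor's chain of managers is Faris. The first manager that appears in both chains is Faris.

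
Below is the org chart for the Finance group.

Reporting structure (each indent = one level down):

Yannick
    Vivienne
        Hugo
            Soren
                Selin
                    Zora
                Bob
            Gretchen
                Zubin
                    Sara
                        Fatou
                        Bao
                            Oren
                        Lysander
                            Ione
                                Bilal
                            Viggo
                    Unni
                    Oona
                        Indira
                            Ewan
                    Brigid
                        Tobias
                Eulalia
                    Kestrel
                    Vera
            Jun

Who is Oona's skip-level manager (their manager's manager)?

Gretchen

Oona reports to Zubin, and Zubin reports to Gretchen. So Oona's skip-level manager is Gretchen.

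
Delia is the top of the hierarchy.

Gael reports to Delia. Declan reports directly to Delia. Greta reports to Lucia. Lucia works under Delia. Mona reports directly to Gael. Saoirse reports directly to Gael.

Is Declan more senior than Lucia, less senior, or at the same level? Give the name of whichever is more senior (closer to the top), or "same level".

Both Declan and Lucia are 1 level below Delia.

same level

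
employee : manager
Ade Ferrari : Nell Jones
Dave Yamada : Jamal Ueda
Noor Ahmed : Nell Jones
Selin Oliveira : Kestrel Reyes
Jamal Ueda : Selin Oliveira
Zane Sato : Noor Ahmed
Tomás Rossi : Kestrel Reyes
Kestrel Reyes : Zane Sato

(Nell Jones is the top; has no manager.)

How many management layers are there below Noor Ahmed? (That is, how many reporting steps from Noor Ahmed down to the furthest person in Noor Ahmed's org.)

5

The longest chain under Noor Ahmed runs Noor Ahmed → Zane Sato → Kestrel Reyes → Selin Oliveira → Jamal Ueda → Dave Yamada, which is 5 levels below Noor Ahmed.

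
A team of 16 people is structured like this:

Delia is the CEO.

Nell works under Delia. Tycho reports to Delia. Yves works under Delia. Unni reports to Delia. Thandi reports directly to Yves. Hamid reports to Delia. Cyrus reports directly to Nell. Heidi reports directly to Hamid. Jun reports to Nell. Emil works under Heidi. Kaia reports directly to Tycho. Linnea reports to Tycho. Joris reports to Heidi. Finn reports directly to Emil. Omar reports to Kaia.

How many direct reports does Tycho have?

Tycho directly manages Kaia, Linnea. That is 2 direct reports.

2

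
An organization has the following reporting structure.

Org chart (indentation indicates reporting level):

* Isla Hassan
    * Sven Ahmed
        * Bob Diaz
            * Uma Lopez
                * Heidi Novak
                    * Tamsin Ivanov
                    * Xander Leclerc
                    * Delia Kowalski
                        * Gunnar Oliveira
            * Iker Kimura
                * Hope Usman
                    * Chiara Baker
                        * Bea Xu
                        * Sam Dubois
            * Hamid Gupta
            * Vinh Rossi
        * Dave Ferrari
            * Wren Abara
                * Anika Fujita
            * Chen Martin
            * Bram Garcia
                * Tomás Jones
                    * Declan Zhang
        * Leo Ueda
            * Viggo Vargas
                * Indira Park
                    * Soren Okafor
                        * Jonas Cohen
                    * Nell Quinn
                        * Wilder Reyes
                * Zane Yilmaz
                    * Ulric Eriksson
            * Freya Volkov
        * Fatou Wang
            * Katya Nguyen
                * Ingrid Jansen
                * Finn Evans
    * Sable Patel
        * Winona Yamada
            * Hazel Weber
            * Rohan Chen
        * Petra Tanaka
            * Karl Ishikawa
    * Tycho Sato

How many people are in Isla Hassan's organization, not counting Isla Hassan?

Isla Hassan directly manages Sven Ahmed, Sable Patel, Tycho Sato. Under Sven Ahmed: Fatou Wang, Katya Nguyen, Finn Evans, Ingrid Jansen, Leo Ueda, Freya Volkov, Viggo Vargas, Zane Yilmaz, Ulric Eriksson, Indira Park, Nell Quinn, Wilder Reyes, Soren Okafor, Jonas Cohen, Dave Ferrari, Bram Garcia, Tomás Jones, Declan Zhang, Chen Martin, Wren Abara, Anika Fujita, Bob Diaz, Vinh Rossi, Hamid Gupta, Iker Kimura, Hope Usman, Chiara Baker, Sam Dubois, Bea Xu, Uma Lopez, Heidi Novak, Delia Kowalski, Gunnar Oliveira, Xander Leclerc, Tamsin Ivanov (35). Under Sable Patel: Petra Tanaka, Karl Ishikawa, Winona Yamada, Rohan Chen, Hazel Weber (5). Tycho Sato has no reports. So Isla Hassan's organization is 3 direct reports plus everyone under them: 36 + 6 + 1 = 43.

43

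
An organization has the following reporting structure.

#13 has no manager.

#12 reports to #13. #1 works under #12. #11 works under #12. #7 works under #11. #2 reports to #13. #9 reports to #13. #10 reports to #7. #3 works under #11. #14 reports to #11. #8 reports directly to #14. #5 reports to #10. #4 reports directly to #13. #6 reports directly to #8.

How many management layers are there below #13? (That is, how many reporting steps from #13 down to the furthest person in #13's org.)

5

The longest chain under #13 runs #13 → #12 → #11 → #14 → #8 → #6, which is 5 levels below #13.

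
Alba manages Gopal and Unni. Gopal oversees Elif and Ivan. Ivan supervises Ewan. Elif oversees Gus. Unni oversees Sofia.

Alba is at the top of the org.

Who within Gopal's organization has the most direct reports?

Gopal

Direct-report counts within Gopal's organization: Gopal has 2; Elif has 1; Ivan has 1. The largest is 2, held by Gopal.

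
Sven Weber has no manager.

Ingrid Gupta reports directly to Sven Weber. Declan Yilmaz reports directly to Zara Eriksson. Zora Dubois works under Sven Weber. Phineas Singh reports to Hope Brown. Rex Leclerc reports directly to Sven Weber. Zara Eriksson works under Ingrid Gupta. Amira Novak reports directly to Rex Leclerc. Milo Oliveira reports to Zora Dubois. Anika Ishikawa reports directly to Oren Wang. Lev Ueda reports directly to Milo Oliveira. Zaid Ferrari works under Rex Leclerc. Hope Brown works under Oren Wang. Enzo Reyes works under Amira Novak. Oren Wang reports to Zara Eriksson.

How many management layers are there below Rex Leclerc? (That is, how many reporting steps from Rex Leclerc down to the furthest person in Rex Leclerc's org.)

2

The longest chain under Rex Leclerc runs Rex Leclerc → Amira Novak → Enzo Reyes, which is 2 levels below Rex Leclerc.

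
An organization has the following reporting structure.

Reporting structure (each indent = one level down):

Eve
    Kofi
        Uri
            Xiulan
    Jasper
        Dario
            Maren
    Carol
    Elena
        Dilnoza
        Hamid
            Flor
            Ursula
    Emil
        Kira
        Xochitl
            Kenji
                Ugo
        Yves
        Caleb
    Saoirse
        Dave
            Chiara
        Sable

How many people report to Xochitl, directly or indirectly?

2

Xochitl directly manages Kenji. Under Kenji: Ugo (1). That's 2 in total.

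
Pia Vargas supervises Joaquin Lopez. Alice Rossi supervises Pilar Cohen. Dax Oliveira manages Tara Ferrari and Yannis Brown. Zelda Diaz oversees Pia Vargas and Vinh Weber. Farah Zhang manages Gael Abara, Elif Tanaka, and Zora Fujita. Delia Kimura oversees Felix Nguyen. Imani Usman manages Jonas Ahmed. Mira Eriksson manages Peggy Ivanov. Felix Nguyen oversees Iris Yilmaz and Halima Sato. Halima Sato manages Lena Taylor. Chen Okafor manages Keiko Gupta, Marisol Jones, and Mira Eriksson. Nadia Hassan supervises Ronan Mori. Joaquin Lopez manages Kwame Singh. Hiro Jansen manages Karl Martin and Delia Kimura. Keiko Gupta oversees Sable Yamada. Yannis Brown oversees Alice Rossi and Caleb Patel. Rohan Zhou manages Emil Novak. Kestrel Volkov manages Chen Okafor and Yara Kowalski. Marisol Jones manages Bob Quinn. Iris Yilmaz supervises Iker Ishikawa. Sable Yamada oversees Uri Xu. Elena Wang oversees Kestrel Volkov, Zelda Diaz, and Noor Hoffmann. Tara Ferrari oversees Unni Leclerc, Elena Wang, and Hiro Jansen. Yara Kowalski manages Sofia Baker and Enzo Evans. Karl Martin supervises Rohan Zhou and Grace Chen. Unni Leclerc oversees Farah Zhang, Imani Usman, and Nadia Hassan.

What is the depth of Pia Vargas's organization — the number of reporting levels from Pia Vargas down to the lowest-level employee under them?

2

The longest chain under Pia Vargas runs Pia Vargas → Joaquin Lopez → Kwame Singh, which is 2 levels below Pia Vargas.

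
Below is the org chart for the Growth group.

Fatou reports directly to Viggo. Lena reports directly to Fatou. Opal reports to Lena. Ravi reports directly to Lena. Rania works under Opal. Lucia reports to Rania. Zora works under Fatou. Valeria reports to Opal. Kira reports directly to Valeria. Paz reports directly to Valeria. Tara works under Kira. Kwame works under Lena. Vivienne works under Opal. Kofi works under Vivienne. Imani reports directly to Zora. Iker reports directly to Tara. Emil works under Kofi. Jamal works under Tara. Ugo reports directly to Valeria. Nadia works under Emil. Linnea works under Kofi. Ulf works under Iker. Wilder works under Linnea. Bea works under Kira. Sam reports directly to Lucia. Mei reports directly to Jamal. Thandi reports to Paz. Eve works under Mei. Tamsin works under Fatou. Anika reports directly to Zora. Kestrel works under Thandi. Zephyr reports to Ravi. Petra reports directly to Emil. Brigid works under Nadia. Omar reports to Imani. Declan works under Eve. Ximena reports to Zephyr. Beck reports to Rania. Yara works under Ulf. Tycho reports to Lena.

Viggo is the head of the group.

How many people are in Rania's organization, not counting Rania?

Rania directly manages Lucia, Beck. Under Lucia: Sam (1). Beck has no reports. So Rania's organization is 2 direct reports plus everyone under them: 2 + 1 = 3.

3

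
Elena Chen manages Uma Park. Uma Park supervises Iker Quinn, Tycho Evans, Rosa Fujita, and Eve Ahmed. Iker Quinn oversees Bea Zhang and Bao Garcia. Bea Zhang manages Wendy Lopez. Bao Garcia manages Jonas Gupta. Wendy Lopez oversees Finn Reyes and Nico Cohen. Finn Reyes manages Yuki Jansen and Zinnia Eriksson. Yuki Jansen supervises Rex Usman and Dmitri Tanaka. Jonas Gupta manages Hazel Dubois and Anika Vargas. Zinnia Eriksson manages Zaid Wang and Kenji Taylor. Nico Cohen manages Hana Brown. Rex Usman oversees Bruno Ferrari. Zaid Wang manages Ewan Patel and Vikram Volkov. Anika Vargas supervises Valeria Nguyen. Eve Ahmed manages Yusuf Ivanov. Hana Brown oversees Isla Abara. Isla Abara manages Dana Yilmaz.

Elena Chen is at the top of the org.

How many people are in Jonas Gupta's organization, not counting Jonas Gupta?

Jonas Gupta directly manages Anika Vargas, Hazel Dubois. Under Anika Vargas: Valeria Nguyen (1). Hazel Dubois has no reports. So Jonas Gupta's organization is 2 direct reports plus everyone under them: 2 + 1 = 3.

3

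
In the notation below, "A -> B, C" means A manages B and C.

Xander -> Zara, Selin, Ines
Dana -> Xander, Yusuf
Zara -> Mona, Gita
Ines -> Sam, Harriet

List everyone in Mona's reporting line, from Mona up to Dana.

Mona -> Zara -> Xander -> Dana

Mona reports to Zara. Zara reports to Xander. Xander reports to Dana. Dana is at the top.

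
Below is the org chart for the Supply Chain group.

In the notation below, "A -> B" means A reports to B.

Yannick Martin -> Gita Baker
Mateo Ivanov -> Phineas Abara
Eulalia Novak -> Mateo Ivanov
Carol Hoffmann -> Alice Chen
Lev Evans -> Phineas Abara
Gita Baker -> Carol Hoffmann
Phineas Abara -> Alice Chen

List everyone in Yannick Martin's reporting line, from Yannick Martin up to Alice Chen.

Yannick Martin -> Gita Baker -> Carol Hoffmann -> Alice Chen

Yannick Martin reports to Gita Baker. Gita Baker reports to Carol Hoffmann. Carol Hoffmann reports to Alice Chen. Alice Chen is at the top.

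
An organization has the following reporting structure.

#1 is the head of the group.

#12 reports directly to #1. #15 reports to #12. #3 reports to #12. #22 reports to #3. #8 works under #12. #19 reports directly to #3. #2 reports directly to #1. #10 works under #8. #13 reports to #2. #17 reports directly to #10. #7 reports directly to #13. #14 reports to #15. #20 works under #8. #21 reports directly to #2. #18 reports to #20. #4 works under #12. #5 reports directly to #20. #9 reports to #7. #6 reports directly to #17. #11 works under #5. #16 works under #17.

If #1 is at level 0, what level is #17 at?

4

Chain from #17 up to #1: #17 → #10 → #8 → #12 → #1. That is 4 steps up, so #17 is 4 levels below #1.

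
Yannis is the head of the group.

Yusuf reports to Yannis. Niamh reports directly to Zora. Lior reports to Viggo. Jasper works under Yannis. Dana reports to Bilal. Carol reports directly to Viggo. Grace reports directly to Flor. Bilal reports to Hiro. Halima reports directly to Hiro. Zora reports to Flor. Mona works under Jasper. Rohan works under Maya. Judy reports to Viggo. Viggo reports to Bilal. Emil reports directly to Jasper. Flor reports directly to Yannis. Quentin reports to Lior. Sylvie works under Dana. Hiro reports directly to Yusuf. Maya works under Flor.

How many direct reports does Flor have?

Flor directly manages Grace, Maya, Zora. That is 3 direct reports.

3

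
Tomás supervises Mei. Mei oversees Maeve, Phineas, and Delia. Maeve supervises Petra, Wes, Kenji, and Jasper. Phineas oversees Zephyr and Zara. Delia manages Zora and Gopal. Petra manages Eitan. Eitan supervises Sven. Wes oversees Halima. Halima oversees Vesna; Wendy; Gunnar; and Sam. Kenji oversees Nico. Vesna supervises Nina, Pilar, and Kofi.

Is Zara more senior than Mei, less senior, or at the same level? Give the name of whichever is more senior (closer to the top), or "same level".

Zara is 3 levels below Tomás; Mei is 1. Mei is higher.

Mei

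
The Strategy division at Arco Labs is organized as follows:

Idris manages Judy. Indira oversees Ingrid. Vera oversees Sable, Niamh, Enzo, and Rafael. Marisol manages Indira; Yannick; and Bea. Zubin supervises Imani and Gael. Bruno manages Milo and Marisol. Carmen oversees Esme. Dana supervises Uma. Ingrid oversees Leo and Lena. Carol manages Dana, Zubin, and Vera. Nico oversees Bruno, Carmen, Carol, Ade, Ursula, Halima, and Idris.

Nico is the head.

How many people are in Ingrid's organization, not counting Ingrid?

Ingrid directly manages Leo, Lena. Leo has no reports. Lena has no reports. So Ingrid's organization is 2 direct reports plus everyone under them: 1 + 1 = 2.

2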